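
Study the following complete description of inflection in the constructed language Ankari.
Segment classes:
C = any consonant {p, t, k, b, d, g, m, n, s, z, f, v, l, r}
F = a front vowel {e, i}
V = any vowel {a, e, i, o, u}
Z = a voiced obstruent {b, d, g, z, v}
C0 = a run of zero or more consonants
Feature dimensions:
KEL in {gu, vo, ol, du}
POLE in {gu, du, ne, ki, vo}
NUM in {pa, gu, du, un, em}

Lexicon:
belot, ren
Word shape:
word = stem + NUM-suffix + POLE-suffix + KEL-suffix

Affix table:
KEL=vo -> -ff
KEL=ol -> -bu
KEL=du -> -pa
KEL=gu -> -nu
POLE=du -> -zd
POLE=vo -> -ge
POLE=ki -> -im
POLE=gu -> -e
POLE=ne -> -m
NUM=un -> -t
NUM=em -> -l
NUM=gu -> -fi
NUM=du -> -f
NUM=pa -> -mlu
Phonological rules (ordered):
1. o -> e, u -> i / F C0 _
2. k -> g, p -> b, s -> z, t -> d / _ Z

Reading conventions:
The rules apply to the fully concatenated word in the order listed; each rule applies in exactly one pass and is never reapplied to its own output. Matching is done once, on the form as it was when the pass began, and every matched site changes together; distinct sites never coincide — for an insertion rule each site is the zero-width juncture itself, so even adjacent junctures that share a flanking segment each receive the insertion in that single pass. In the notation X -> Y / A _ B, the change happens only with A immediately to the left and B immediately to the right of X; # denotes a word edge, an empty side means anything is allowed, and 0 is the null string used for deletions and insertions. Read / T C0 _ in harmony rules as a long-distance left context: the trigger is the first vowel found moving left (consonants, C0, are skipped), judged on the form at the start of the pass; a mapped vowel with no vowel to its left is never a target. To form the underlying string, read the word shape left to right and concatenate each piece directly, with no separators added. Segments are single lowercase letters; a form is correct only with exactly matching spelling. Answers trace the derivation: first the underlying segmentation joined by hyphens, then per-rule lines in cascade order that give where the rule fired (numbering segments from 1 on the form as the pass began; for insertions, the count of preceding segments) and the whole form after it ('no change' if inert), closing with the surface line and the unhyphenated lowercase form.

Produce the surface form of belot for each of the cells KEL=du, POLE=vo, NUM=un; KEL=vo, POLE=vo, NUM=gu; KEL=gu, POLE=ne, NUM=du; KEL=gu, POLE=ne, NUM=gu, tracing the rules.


cell KEL=du, POLE=vo, NUM=un:
underlying: belot-t-ge-pa
1. o -> e, u -> i / F C0 _: fires at position(s) 4: belettgepa
2. k -> g, p -> b, s -> z, t -> d / _ Z: fires at position(s) 6: beletdgepa
surface: beletdgepa

cell KEL=vo, POLE=vo, NUM=gu:
underlying: belot-fi-ge-ff
1. o -> e, u -> i / F C0 _: fires at position(s) 4: beletfigeff
2. k -> g, p -> b, s -> z, t -> d / _ Z: no change
surface: beletfigeff

cell KEL=gu, POLE=ne, NUM=du:
underlying: belot-f-m-nu
1. o -> e, u -> i / F C0 _: fires at position(s) 4: beletfmnu
2. k -> g, p -> b, s -> z, t -> d / _ Z: no change
surface: beletfmnu

cell KEL=gu, POLE=ne, NUM=gu:
underlying: belot-fi-m-nu
1. o -> e, u -> i / F C0 _: fires at position(s) 4, 10: beletfimni
2. k -> g, p -> b, s -> z, t -> d / _ Z: no change
surface: beletfimni


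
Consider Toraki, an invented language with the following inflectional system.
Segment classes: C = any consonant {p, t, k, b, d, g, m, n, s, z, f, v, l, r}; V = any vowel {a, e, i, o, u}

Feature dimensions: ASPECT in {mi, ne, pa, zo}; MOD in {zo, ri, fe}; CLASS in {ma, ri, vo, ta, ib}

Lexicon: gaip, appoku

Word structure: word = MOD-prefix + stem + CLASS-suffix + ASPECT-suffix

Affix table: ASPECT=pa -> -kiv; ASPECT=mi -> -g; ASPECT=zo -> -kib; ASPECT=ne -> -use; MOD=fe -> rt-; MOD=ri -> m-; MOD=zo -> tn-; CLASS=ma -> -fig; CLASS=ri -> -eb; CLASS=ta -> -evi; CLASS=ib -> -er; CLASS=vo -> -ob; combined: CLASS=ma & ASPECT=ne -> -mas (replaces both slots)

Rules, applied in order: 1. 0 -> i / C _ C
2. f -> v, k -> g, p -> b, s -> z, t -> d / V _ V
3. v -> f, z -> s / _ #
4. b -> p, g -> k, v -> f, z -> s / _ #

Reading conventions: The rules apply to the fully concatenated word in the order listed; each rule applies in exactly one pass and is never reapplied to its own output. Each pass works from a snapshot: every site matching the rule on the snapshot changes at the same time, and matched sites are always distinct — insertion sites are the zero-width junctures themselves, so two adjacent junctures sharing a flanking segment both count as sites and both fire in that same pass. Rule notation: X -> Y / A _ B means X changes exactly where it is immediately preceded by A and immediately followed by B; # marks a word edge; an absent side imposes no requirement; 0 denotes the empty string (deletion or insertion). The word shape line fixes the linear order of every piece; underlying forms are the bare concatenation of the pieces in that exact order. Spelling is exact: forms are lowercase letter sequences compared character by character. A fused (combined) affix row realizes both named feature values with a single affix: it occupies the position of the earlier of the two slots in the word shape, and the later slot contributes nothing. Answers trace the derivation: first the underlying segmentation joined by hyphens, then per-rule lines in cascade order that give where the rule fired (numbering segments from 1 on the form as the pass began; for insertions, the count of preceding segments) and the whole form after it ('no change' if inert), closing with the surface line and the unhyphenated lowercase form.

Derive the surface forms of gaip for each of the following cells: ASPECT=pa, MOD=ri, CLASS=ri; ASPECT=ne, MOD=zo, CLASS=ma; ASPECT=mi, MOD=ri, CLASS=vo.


cell ASPECT=pa, MOD=ri, CLASS=ri:
underlying: m-gaip-eb-kiv
1. 0 -> i / C _ C: inserts after position(s) 1, 7: migaipebikiv
2. f -> v, k -> g, p -> b, s -> z, t -> d / V _ V: fires at position(s) 6, 10: migaibebigiv
3. v -> f, z -> s / _ #: fires at position(s) 12: migaibebigif
4. b -> p, g -> k, v -> f, z -> s / _ #: no change
surface: migaibebigif

cell ASPECT=ne, MOD=zo, CLASS=ma:
underlying: tn-gaip-mas
1. 0 -> i / C _ C: inserts after position(s) 1, 2, 6: tinigaipimas
2. f -> v, k -> g, p -> b, s -> z, t -> d / V _ V: fires at position(s) 8: tinigaibimas
3. v -> f, z -> s / _ #: no change
4. b -> p, g -> k, v -> f, z -> s / _ #: no change
surface: tinigaibimas

cell ASPECT=mi, MOD=ri, CLASS=vo:
underlying: m-gaip-ob-g
1. 0 -> i / C _ C: inserts after position(s) 1, 7: migaipobig
2. f -> v, k -> g, p -> b, s -> z, t -> d / V _ V: fires at position(s) 6: migaibobig
3. v -> f, z -> s / _ #: no change
4. b -> p, g -> k, v -> f, z -> s / _ #: fires at position(s) 10: migaibobik
surface: migaibobik


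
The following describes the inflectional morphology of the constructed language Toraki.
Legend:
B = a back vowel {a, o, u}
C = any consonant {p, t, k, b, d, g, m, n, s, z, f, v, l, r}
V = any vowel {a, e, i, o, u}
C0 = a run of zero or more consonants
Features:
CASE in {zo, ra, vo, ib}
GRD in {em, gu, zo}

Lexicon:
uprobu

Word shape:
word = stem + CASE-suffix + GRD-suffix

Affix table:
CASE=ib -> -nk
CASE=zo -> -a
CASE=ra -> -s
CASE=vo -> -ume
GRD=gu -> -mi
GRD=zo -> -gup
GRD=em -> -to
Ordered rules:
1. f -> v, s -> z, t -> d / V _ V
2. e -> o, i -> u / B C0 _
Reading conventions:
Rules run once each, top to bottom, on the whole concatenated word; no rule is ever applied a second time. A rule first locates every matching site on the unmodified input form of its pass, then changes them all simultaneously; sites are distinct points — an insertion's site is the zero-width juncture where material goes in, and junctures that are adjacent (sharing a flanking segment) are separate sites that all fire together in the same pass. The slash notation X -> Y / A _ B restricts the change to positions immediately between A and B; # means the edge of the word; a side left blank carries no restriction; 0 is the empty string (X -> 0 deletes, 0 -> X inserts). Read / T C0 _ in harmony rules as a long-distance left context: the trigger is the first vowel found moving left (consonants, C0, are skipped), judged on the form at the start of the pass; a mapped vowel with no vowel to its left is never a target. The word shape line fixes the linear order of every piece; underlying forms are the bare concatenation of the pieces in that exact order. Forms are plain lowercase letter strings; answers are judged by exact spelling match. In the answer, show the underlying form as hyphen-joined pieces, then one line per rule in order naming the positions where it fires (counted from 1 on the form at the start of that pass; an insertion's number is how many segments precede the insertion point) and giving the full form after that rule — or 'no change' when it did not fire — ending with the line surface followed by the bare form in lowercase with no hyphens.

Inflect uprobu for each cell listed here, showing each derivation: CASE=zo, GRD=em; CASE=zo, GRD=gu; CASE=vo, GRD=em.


cell CASE=zo, GRD=em:
underlying: uprobu-a-to
1. f -> v, s -> z, t -> d / V _ V: fires at position(s) 8: uprobuado
2. e -> o, i -> u / B C0 _: no change
surface: uprobuado

cell CASE=zo, GRD=gu:
underlying: uprobu-a-mi
1. f -> v, s -> z, t -> d / V _ V: no change
2. e -> o, i -> u / B C0 _: fires at position(s) 9: uprobuamu
surface: uprobuamu

cell CASE=vo, GRD=em:
underlying: uprobu-ume-to
1. f -> v, s -> z, t -> d / V _ V: fires at position(s) 10: uprobuumedo
2. e -> o, i -> u / B C0 _: fires at position(s) 9: uprobuumodo
surface: uprobuumodo


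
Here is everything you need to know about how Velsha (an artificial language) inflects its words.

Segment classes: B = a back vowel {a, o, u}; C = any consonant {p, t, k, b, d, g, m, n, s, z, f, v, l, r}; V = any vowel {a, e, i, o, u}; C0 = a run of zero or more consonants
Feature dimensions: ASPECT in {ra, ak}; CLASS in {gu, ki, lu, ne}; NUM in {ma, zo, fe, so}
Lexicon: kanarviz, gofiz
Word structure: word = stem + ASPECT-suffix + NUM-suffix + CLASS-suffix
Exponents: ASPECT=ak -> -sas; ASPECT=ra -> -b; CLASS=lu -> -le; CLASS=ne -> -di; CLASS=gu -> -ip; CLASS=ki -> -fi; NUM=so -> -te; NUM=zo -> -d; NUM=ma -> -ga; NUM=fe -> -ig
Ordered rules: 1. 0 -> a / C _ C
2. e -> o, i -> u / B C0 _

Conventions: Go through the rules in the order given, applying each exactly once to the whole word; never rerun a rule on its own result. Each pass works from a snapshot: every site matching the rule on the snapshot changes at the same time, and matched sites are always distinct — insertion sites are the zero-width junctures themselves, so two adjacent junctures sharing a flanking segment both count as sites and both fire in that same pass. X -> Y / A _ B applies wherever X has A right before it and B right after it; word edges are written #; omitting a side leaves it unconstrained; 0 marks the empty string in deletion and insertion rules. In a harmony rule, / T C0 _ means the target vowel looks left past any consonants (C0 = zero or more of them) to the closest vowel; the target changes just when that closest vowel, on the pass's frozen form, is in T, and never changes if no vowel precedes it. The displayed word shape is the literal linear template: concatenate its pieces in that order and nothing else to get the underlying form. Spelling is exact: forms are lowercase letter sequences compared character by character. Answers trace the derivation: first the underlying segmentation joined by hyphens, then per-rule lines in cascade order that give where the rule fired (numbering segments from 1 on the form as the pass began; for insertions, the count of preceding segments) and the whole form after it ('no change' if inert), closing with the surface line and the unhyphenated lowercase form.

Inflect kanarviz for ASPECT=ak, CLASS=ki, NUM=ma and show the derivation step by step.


underlying: kanarviz-sas-ga-fi
1. 0 -> a / C _ C: inserts after position(s) 5, 8, 11: kanaravizasasagafi
2. e -> o, i -> u / B C0 _: fires at position(s) 8, 18: kanaravuzasasagafu
surface: kanaravuzasasagafu


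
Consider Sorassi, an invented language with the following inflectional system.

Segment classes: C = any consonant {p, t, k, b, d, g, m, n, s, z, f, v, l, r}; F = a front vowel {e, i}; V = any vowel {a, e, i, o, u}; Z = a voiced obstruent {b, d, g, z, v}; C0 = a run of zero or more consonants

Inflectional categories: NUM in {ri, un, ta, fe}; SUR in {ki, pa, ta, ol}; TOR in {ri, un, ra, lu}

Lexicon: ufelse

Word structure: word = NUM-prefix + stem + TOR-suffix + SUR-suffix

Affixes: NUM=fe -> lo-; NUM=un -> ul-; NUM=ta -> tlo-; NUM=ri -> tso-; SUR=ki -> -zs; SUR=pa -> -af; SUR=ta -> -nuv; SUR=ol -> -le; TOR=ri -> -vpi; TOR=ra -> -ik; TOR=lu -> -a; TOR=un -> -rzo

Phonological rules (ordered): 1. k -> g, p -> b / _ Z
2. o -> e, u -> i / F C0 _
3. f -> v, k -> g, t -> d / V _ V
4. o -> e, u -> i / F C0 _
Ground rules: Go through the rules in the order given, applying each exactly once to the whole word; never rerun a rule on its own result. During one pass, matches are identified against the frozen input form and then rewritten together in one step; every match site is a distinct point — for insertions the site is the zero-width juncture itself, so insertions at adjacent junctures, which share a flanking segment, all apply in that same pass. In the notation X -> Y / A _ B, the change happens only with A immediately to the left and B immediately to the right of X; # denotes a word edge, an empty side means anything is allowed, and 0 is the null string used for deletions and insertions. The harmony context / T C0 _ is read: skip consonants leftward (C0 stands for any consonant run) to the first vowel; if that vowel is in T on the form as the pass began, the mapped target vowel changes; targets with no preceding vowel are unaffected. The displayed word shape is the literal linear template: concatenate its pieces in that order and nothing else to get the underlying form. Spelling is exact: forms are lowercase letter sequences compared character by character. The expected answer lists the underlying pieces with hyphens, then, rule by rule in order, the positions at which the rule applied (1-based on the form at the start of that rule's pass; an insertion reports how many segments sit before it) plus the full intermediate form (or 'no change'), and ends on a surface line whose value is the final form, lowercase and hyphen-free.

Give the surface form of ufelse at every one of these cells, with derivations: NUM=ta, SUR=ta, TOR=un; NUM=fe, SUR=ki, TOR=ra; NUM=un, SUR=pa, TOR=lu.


cell NUM=ta, SUR=ta, TOR=un:
underlying: tlo-ufelse-rzo-nuv
1. k -> g, p -> b / _ Z: no change
2. o -> e, u -> i / F C0 _: fires at position(s) 12: tloufelserzenuv
3. f -> v, k -> g, t -> d / V _ V: fires at position(s) 5: tlouvelserzenuv
4. o -> e, u -> i / F C0 _: fires at position(s) 14: tlouvelserzeniv
surface: tlouvelserzeniv

cell NUM=fe, SUR=ki, TOR=ra:
underlying: lo-ufelse-ik-zs
1. k -> g, p -> b / _ Z: fires at position(s) 10: loufelseigzs
2. o -> e, u -> i / F C0 _: no change
3. f -> v, k -> g, t -> d / V _ V: fires at position(s) 4: louvelseigzs
4. o -> e, u -> i / F C0 _: no change
surface: louvelseigzs

cell NUM=un, SUR=pa, TOR=lu:
underlying: ul-ufelse-a-af
1. k -> g, p -> b / _ Z: no change
2. o -> e, u -> i / F C0 _: no change
3. f -> v, k -> g, t -> d / V _ V: fires at position(s) 4: uluvelseaaf
4. o -> e, u -> i / F C0 _: no change
surface: uluvelseaaf


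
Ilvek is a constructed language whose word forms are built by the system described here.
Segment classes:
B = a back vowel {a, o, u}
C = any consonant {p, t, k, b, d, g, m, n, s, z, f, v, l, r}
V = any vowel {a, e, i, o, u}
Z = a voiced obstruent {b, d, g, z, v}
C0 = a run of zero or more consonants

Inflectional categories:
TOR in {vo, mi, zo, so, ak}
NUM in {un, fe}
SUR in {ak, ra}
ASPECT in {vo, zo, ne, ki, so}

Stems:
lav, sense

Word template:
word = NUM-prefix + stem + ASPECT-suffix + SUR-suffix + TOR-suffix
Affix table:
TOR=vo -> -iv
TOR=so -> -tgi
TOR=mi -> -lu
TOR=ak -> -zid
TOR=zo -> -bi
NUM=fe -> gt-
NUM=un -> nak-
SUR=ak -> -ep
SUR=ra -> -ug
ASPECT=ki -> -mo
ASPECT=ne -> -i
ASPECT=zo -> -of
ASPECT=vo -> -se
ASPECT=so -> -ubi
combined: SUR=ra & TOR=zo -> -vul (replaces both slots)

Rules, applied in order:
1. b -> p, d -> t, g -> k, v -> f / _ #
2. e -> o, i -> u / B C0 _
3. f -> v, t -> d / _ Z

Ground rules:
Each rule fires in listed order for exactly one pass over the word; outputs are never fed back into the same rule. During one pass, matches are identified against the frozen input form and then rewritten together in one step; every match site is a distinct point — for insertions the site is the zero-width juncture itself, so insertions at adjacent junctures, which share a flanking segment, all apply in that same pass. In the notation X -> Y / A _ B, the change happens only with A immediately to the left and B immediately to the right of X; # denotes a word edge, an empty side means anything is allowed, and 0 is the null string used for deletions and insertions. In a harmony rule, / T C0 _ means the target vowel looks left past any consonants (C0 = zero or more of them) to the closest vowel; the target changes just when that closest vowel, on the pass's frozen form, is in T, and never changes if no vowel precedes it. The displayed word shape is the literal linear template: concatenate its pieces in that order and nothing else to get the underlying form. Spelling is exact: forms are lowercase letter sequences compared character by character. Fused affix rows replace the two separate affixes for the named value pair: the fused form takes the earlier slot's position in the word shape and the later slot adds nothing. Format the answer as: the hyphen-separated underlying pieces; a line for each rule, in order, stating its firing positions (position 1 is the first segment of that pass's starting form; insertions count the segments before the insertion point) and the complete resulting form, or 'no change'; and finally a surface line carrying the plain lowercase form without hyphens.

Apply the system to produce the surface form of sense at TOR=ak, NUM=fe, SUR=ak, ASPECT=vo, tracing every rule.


underlying: gt-sense-se-ep-zid
1. b -> p, d -> t, g -> k, v -> f / _ #: fires at position(s) 14: gtsenseseepzit
2. e -> o, i -> u / B C0 _: no change
3. f -> v, t -> d / _ Z: no change
surface: gtsenseseepzit


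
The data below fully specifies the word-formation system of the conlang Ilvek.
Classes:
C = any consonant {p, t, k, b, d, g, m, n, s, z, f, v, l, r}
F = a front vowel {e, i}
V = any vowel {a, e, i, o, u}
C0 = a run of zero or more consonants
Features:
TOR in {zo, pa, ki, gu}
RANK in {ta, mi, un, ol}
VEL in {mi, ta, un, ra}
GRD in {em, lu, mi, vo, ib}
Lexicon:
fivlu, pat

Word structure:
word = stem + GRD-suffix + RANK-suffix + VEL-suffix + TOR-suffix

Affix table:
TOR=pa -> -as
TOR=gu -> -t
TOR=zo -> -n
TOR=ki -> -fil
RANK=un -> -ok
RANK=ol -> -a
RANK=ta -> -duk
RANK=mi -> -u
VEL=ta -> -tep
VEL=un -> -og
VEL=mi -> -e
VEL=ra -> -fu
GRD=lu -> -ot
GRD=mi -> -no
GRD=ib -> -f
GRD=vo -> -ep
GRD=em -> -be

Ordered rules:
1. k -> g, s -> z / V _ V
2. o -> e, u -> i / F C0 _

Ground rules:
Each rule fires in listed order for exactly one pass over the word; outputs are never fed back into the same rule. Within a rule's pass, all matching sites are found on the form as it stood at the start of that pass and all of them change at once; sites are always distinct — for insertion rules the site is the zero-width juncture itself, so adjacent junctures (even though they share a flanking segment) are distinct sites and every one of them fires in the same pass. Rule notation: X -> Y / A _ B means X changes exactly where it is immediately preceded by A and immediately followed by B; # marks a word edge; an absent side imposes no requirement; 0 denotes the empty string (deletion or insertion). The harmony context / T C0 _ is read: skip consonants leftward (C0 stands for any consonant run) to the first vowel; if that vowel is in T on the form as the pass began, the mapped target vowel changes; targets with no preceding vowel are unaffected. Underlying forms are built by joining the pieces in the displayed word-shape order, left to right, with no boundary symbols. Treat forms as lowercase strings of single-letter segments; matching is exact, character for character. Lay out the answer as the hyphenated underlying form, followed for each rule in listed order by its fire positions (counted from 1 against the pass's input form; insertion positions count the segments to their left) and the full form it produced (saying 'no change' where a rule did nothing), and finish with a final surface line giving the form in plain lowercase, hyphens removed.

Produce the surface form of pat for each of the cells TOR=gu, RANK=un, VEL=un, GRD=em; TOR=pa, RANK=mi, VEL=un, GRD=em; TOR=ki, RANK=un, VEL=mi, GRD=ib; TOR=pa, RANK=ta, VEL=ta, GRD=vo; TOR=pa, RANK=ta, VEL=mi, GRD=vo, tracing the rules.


cell TOR=gu, RANK=un, VEL=un, GRD=em:
underlying: pat-be-ok-og-t
1. k -> g, s -> z / V _ V: fires at position(s) 7: patbeogogt
2. o -> e, u -> i / F C0 _: fires at position(s) 6: patbeegogt
surface: patbeegogt

cell TOR=pa, RANK=mi, VEL=un, GRD=em:
underlying: pat-be-u-og-as
1. k -> g, s -> z / V _ V: no change
2. o -> e, u -> i / F C0 _: fires at position(s) 6: patbeiogas
surface: patbeiogas

cell TOR=ki, RANK=un, VEL=mi, GRD=ib:
underlying: pat-f-ok-e-fil
1. k -> g, s -> z / V _ V: fires at position(s) 6: patfogefil
2. o -> e, u -> i / F C0 _: no change
surface: patfogefil

cell TOR=pa, RANK=ta, VEL=ta, GRD=vo:
underlying: pat-ep-duk-tep-as
1. k -> g, s -> z / V _ V: no change
2. o -> e, u -> i / F C0 _: fires at position(s) 7: patepdiktepas
surface: patepdiktepas

cell TOR=pa, RANK=ta, VEL=mi, GRD=vo:
underlying: pat-ep-duk-e-as
1. k -> g, s -> z / V _ V: fires at position(s) 8: patepdugeas
2. o -> e, u -> i / F C0 _: fires at position(s) 7: patepdigeas
surface: patepdigeas


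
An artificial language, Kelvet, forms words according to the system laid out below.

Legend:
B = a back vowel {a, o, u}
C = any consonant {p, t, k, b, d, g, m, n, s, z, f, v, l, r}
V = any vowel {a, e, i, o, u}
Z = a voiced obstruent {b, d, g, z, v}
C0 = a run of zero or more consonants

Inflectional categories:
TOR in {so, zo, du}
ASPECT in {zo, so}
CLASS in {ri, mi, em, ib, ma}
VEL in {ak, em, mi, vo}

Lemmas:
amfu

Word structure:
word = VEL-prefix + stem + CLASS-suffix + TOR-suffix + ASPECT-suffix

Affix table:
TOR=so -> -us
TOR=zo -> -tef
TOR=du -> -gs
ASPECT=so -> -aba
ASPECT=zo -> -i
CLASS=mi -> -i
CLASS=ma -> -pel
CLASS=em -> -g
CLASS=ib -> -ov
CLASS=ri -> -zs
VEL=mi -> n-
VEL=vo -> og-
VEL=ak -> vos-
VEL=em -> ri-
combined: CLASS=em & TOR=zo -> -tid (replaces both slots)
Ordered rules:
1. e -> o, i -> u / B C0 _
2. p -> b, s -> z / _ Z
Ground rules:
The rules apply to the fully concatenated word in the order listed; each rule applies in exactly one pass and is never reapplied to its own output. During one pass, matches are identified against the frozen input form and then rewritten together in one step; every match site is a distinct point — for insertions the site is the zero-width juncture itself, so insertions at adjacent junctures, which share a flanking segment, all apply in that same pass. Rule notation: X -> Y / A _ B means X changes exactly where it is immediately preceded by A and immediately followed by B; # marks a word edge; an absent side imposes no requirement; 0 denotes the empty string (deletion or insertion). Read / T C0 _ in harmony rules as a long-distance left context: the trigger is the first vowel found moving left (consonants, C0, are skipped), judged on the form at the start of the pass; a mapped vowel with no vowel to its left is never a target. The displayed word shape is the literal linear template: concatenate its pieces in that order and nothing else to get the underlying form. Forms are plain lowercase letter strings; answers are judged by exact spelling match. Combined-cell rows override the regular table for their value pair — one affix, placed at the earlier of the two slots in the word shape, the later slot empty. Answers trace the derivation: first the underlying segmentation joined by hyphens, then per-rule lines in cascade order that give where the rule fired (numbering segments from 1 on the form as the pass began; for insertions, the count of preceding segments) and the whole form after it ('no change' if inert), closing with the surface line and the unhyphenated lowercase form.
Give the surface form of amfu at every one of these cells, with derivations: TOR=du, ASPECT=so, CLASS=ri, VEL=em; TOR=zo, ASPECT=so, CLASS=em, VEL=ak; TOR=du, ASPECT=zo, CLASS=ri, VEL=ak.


cell TOR=du, ASPECT=so, CLASS=ri, VEL=em:
underlying: ri-amfu-zs-gs-aba
1. e -> o, i -> u / B C0 _: no change
2. p -> b, s -> z / _ Z: fires at position(s) 8: riamfuzzgsaba
surface: riamfuzzgsaba

cell TOR=zo, ASPECT=so, CLASS=em, VEL=ak:
underlying: vos-amfu-tid-aba
1. e -> o, i -> u / B C0 _: fires at position(s) 9: vosamfutudaba
2. p -> b, s -> z / _ Z: no change
surface: vosamfutudaba

cell TOR=du, ASPECT=zo, CLASS=ri, VEL=ak:
underlying: vos-amfu-zs-gs-i
1. e -> o, i -> u / B C0 _: fires at position(s) 12: vosamfuzsgsu
2. p -> b, s -> z / _ Z: fires at position(s) 9: vosamfuzzgsu
surface: vosamfuzzgsu


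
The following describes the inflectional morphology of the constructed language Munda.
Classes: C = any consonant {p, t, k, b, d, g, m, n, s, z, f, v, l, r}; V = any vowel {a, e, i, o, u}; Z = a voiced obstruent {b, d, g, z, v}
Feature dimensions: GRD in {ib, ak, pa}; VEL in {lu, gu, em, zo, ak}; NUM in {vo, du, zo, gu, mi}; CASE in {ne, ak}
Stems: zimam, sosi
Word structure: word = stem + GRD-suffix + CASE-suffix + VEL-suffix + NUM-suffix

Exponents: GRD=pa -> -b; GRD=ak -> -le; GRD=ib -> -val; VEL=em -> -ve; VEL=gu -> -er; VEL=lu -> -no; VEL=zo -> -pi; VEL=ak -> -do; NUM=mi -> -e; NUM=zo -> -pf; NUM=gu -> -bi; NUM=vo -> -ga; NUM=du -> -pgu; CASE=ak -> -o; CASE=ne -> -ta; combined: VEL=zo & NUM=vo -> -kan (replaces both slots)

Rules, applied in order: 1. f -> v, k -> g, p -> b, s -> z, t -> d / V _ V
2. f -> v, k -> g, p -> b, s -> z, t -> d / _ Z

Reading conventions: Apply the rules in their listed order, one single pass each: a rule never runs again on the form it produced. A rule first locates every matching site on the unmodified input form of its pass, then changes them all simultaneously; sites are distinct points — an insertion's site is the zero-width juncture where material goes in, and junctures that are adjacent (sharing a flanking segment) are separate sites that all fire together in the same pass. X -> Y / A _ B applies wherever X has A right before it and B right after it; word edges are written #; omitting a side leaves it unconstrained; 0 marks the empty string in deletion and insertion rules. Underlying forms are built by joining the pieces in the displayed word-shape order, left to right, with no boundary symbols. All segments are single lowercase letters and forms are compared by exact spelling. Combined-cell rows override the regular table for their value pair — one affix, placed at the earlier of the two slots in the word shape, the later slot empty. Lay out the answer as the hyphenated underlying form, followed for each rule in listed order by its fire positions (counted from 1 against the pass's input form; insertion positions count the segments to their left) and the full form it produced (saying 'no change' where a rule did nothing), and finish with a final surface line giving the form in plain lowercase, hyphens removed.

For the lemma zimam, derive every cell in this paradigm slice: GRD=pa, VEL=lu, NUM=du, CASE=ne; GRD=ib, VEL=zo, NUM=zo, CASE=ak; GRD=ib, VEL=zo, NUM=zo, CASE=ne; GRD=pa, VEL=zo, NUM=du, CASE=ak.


cell GRD=pa, VEL=lu, NUM=du, CASE=ne:
underlying: zimam-b-ta-no-pgu
1. f -> v, k -> g, p -> b, s -> z, t -> d / V _ V: no change
2. f -> v, k -> g, p -> b, s -> z, t -> d / _ Z: fires at position(s) 11: zimambtanobgu
surface: zimambtanobgu

cell GRD=ib, VEL=zo, NUM=zo, CASE=ak:
underlying: zimam-val-o-pi-pf
1. f -> v, k -> g, p -> b, s -> z, t -> d / V _ V: fires at position(s) 10: zimamvalobipf
2. f -> v, k -> g, p -> b, s -> z, t -> d / _ Z: no change
surface: zimamvalobipf

cell GRD=ib, VEL=zo, NUM=zo, CASE=ne:
underlying: zimam-val-ta-pi-pf
1. f -> v, k -> g, p -> b, s -> z, t -> d / V _ V: fires at position(s) 11: zimamvaltabipf
2. f -> v, k -> g, p -> b, s -> z, t -> d / _ Z: no change
surface: zimamvaltabipf

cell GRD=pa, VEL=zo, NUM=du, CASE=ak:
underlying: zimam-b-o-pi-pgu
1. f -> v, k -> g, p -> b, s -> z, t -> d / V _ V: fires at position(s) 8: zimambobipgu
2. f -> v, k -> g, p -> b, s -> z, t -> d / _ Z: fires at position(s) 10: zimambobibgu
surface: zimambobibgu


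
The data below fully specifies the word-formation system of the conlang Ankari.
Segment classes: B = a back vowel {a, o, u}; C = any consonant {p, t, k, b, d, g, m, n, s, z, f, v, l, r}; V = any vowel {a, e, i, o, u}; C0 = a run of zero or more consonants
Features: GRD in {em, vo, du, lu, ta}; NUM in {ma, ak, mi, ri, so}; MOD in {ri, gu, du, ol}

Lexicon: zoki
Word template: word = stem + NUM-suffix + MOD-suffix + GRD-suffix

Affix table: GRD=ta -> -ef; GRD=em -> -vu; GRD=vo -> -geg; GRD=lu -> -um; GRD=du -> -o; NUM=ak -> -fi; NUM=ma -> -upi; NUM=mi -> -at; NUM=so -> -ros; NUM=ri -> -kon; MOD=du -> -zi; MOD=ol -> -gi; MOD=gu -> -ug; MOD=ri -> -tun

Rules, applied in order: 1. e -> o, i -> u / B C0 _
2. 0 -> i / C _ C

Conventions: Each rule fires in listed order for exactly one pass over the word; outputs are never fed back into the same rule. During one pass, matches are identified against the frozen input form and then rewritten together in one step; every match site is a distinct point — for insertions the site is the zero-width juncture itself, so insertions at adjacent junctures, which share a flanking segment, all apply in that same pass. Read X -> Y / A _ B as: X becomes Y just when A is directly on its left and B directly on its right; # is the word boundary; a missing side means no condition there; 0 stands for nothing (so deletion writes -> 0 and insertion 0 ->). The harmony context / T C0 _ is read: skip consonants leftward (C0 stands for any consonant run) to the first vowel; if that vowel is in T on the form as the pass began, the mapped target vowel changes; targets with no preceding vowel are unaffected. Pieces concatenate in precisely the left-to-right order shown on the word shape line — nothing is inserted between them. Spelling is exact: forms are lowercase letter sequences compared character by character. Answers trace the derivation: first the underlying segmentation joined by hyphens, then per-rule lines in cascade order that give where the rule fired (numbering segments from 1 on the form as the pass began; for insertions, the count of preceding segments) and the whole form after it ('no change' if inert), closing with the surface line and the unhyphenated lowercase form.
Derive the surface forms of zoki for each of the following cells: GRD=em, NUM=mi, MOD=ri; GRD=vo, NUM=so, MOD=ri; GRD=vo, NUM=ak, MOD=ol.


cell GRD=em, NUM=mi, MOD=ri:
underlying: zoki-at-tun-vu
1. e -> o, i -> u / B C0 _: fires at position(s) 4: zokuattunvu
2. 0 -> i / C _ C: inserts after position(s) 6, 9: zokuatitunivu
surface: zokuatitunivu

cell GRD=vo, NUM=so, MOD=ri:
underlying: zoki-ros-tun-geg
1. e -> o, i -> u / B C0 _: fires at position(s) 4, 12: zokurostungog
2. 0 -> i / C _ C: inserts after position(s) 7, 10: zokurositunigog
surface: zokurositunigog

cell GRD=vo, NUM=ak, MOD=ol:
underlying: zoki-fi-gi-geg
1. e -> o, i -> u / B C0 _: fires at position(s) 4: zokufigigeg
2. 0 -> i / C _ C: no change
surface: zokufigigeg


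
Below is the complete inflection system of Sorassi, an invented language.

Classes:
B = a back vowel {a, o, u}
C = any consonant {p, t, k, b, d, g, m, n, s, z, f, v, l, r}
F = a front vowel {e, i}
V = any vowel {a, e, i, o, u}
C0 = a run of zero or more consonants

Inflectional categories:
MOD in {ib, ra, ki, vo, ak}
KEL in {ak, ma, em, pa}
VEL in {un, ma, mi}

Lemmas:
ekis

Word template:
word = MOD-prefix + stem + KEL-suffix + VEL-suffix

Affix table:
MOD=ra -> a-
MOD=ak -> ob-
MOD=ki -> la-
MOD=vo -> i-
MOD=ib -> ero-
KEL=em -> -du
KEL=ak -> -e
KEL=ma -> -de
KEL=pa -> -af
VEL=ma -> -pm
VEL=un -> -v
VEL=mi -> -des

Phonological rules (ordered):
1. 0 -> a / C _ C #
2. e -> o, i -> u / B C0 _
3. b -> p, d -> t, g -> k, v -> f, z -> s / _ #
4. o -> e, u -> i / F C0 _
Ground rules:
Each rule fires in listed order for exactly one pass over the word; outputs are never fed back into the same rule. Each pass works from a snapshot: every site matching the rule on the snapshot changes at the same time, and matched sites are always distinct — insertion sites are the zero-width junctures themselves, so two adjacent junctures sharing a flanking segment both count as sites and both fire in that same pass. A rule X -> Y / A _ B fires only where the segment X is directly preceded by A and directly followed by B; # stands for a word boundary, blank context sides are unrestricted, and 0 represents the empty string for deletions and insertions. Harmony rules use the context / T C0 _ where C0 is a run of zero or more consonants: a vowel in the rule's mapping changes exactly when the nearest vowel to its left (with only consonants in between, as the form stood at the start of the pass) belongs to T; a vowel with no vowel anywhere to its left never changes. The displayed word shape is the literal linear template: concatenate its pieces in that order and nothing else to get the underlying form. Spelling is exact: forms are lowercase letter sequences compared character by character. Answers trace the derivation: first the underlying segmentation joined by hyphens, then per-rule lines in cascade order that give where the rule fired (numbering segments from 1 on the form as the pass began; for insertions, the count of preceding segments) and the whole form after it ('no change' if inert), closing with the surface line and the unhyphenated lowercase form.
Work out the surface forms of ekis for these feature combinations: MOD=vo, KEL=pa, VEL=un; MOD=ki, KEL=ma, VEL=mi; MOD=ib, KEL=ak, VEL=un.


cell MOD=vo, KEL=pa, VEL=un:
underlying: i-ekis-af-v
1. 0 -> a / C _ C #: inserts after position(s) 7: iekisafav
2. e -> o, i -> u / B C0 _: no change
3. b -> p, d -> t, g -> k, v -> f, z -> s / _ #: fires at position(s) 9: iekisafaf
4. o -> e, u -> i / F C0 _: no change
surface: iekisafaf

cell MOD=ki, KEL=ma, VEL=mi:
underlying: la-ekis-de-des
1. 0 -> a / C _ C #: no change
2. e -> o, i -> u / B C0 _: fires at position(s) 3: laokisdedes
3. b -> p, d -> t, g -> k, v -> f, z -> s / _ #: no change
4. o -> e, u -> i / F C0 _: no change
surface: laokisdedes

cell MOD=ib, KEL=ak, VEL=un:
underlying: ero-ekis-e-v
1. 0 -> a / C _ C #: no change
2. e -> o, i -> u / B C0 _: fires at position(s) 4: erookisev
3. b -> p, d -> t, g -> k, v -> f, z -> s / _ #: fires at position(s) 9: erookisef
4. o -> e, u -> i / F C0 _: fires at position(s) 3: ereokisef
surface: ereokisef


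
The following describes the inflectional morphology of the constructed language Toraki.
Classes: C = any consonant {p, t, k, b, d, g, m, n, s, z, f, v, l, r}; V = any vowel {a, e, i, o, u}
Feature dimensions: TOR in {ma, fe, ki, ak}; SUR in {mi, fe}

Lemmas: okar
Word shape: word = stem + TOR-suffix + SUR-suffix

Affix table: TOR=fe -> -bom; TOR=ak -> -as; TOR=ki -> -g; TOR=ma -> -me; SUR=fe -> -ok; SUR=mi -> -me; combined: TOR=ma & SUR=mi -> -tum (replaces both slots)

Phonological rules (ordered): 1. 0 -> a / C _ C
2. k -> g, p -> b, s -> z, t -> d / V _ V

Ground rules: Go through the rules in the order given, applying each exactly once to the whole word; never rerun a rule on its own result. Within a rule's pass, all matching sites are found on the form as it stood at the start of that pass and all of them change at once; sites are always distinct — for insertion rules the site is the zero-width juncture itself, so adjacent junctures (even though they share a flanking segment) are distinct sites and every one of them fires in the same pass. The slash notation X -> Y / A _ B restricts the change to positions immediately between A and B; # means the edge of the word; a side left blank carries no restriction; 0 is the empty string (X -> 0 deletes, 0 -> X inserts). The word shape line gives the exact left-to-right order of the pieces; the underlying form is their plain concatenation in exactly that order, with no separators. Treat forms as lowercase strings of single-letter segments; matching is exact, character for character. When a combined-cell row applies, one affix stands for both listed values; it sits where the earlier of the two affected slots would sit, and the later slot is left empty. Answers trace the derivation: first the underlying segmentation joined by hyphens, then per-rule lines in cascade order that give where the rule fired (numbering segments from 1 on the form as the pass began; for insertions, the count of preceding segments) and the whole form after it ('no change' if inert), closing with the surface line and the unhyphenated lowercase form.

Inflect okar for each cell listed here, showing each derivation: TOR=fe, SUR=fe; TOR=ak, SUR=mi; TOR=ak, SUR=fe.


cell TOR=fe, SUR=fe:
underlying: okar-bom-ok
1. 0 -> a / C _ C: inserts after position(s) 4: okarabomok
2. k -> g, p -> b, s -> z, t -> d / V _ V: fires at position(s) 2: ogarabomok
surface: ogarabomok

cell TOR=ak, SUR=mi:
underlying: okar-as-me
1. 0 -> a / C _ C: inserts after position(s) 6: okarasame
2. k -> g, p -> b, s -> z, t -> d / V _ V: fires at position(s) 2, 6: ogarazame
surface: ogarazame

cell TOR=ak, SUR=fe:
underlying: okar-as-ok
1. 0 -> a / C _ C: no change
2. k -> g, p -> b, s -> z, t -> d / V _ V: fires at position(s) 2, 6: ogarazok
surface: ogarazok


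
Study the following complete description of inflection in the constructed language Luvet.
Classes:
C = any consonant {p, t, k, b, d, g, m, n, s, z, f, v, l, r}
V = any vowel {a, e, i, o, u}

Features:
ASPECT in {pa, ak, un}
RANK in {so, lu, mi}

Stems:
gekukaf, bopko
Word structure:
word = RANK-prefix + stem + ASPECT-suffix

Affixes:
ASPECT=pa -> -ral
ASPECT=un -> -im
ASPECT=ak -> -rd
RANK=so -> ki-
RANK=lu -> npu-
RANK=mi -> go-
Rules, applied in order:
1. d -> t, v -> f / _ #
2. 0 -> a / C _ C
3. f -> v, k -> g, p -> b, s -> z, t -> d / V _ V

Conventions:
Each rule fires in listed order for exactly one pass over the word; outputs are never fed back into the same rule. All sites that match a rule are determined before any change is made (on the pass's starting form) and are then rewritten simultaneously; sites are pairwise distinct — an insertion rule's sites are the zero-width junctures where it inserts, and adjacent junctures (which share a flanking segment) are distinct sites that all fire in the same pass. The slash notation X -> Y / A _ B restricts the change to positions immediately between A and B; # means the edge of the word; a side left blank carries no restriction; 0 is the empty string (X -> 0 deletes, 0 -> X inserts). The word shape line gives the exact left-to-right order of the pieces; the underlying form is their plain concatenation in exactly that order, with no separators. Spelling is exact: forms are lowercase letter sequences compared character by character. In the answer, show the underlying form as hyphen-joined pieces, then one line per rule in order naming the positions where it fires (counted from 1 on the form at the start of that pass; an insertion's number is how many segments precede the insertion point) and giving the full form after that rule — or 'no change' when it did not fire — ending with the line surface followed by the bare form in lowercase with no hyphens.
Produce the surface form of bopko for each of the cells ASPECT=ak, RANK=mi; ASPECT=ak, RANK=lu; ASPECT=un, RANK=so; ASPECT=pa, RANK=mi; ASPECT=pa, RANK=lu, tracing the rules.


cell ASPECT=ak, RANK=mi:
underlying: go-bopko-rd
1. d -> t, v -> f / _ #: fires at position(s) 9: gobopkort
2. 0 -> a / C _ C: inserts after position(s) 5, 8: gobopakorat
3. f -> v, k -> g, p -> b, s -> z, t -> d / V _ V: fires at position(s) 5, 7: gobobagorat
surface: gobobagorat

cell ASPECT=ak, RANK=lu:
underlying: npu-bopko-rd
1. d -> t, v -> f / _ #: fires at position(s) 10: npubopkort
2. 0 -> a / C _ C: inserts after position(s) 1, 6, 9: napubopakorat
3. f -> v, k -> g, p -> b, s -> z, t -> d / V _ V: fires at position(s) 3, 7, 9: nabubobagorat
surface: nabubobagorat

cell ASPECT=un, RANK=so:
underlying: ki-bopko-im
1. d -> t, v -> f / _ #: no change
2. 0 -> a / C _ C: inserts after position(s) 5: kibopakoim
3. f -> v, k -> g, p -> b, s -> z, t -> d / V _ V: fires at position(s) 5, 7: kibobagoim
surface: kibobagoim

cell ASPECT=pa, RANK=mi:
underlying: go-bopko-ral
1. d -> t, v -> f / _ #: no change
2. 0 -> a / C _ C: inserts after position(s) 5: gobopakoral
3. f -> v, k -> g, p -> b, s -> z, t -> d / V _ V: fires at position(s) 5, 7: gobobagoral
surface: gobobagoral

cell ASPECT=pa, RANK=lu:
underlying: npu-bopko-ral
1. d -> t, v -> f / _ #: no change
2. 0 -> a / C _ C: inserts after position(s) 1, 6: napubopakoral
3. f -> v, k -> g, p -> b, s -> z, t -> d / V _ V: fires at position(s) 3, 7, 9: nabubobagoral
surface: nabubobagoral
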